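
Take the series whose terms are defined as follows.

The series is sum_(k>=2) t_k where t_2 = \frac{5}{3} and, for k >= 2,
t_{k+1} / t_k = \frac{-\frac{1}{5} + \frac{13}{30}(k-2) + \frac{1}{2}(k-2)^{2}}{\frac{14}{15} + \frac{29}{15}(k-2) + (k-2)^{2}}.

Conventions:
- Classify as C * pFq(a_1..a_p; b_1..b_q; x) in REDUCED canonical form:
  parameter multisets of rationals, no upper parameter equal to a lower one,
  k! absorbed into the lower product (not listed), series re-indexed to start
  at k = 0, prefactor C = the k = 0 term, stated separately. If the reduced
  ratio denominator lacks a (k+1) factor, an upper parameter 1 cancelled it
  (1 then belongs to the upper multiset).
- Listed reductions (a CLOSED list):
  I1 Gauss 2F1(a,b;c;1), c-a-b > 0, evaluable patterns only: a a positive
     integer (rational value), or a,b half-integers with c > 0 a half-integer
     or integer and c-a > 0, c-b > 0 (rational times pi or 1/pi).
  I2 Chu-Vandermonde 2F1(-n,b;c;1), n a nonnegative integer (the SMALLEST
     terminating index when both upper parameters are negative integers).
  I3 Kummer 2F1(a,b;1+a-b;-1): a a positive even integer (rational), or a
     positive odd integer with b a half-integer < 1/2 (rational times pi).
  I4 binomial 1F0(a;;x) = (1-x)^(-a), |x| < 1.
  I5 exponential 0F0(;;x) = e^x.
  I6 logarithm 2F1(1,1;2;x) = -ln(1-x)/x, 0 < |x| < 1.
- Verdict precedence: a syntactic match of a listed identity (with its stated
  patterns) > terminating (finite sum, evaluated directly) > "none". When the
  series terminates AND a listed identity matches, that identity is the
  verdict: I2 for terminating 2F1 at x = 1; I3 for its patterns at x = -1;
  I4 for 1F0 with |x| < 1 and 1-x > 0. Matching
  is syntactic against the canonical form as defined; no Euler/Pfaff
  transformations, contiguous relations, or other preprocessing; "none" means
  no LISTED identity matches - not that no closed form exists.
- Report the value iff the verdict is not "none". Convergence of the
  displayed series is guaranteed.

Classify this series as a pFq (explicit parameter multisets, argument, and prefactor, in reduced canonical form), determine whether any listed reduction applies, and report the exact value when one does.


x = \frac{1}{2} here; the reduced form reads 2F1, upper {-\frac{1}{3}, \frac{6}{5}}, lower {\frac{14}{15}}, C = \frac{5}{3}. Verdict: none. A 2F1 with upper {-\frac{1}{3}, \frac{6}{5}} fits none of I1-I6 at x = \frac{1}{2}; the sum runs forever.

The tell: t_0 being \frac{5}{3}, the expanded ratio factors over Q; prefactor 5/3, roots give parameters.
Ratio: r(k) = \frac{1}{2} * (k-\frac{1}{3}) (k+\frac{6}{5}) / [(k+\frac{14}{15}) (k+1)] ; factor over Q: parameters, x = \frac{1}{2}, and C = \frac{5}{3}.


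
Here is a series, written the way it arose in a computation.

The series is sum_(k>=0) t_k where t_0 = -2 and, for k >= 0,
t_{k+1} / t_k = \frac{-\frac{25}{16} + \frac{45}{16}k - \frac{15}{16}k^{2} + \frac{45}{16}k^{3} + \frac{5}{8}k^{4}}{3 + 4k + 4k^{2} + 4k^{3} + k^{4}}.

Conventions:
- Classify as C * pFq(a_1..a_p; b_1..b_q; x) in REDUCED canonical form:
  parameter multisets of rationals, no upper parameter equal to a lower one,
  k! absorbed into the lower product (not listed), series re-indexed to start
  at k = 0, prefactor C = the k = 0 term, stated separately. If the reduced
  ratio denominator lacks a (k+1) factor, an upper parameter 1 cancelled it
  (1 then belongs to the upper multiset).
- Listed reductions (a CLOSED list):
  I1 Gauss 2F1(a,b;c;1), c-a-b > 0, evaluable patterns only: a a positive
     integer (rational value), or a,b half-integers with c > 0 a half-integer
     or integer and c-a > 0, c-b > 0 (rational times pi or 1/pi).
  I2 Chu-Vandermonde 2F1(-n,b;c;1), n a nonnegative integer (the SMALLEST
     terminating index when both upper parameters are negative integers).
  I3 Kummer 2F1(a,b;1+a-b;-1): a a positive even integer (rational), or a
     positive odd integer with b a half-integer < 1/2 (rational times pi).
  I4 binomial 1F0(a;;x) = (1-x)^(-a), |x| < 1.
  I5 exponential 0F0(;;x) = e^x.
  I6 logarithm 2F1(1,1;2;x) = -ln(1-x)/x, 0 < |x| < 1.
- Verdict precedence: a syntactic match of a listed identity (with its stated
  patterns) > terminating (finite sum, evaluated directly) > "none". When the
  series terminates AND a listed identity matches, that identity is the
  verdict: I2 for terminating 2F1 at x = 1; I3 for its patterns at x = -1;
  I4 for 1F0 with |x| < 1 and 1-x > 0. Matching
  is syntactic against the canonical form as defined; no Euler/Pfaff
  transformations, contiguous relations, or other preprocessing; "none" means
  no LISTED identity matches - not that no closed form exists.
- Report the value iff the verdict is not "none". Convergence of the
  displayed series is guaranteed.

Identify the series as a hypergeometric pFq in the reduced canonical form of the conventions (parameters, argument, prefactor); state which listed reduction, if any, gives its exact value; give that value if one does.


Prefactor -2, argument \frac{5}{8}: 2F1 with upper {-\frac{1}{2}, 5} over lower {3}. Verdict: none here - no I1-I6 shape fits x = \frac{5}{8} with lower {3}.

First insight: x = \frac{5}{8} and the ratio is unreduced: k^2 + 1 divides both sides (C = -2, x = 5/8).
Consecutive-term ratio: r(k) = \frac{5}{8} * (k-\frac{1}{2}) (k+5) / [(k+3) (k+1)] - rational; roots negated = parameters, x = \frac{5}{8}, C = -2.


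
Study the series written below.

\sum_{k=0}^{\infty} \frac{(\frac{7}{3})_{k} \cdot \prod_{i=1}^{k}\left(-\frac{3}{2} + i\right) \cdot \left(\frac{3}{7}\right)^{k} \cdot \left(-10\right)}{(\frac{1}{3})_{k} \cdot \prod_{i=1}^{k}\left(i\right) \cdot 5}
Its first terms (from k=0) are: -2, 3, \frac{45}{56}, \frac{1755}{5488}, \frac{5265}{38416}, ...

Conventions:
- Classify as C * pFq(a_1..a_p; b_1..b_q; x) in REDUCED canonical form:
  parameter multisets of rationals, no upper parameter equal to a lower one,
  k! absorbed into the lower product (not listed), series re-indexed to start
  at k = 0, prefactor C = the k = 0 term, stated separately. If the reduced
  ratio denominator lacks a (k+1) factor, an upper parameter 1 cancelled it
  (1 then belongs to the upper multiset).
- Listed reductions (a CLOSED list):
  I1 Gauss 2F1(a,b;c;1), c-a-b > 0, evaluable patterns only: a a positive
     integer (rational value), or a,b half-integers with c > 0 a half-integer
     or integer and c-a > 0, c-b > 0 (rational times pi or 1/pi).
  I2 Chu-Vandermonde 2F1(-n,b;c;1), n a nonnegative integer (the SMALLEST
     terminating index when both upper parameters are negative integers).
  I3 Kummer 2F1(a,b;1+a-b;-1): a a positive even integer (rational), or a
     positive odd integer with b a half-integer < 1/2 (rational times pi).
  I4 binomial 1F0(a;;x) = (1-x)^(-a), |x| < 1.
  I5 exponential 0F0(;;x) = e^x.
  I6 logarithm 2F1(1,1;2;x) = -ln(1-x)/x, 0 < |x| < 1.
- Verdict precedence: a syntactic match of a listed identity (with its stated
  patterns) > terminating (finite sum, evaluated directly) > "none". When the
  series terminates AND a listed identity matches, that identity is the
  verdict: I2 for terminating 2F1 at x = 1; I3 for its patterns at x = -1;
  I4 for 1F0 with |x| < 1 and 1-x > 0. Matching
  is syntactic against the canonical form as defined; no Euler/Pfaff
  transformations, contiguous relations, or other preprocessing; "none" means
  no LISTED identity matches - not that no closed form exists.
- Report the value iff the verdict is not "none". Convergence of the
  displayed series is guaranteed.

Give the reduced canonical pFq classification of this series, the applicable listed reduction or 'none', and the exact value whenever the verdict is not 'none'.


This is -2 * 2F1(-\frac{1}{2}, \frac{7}{3}; \frac{1}{3}; \frac{3}{7}) in reduced canonical form. Verdict: none - this 2F1 at x = \frac{3}{7} matches no listed pattern, and upper {-\frac{1}{2}, \frac{7}{3}} holds no stopper.

Key step: from the first term -2: the product of the first k integers (C = -2, x = 3/7) is k!.
Consecutive-term ratio: r(k) = \frac{3}{7} * (k-\frac{1}{2}) (k+\frac{7}{3}) / [(k+\frac{1}{3}) (k+1)] - rational in k, leading ratio \frac{3}{7}; with t_0 = -2, classification follows.


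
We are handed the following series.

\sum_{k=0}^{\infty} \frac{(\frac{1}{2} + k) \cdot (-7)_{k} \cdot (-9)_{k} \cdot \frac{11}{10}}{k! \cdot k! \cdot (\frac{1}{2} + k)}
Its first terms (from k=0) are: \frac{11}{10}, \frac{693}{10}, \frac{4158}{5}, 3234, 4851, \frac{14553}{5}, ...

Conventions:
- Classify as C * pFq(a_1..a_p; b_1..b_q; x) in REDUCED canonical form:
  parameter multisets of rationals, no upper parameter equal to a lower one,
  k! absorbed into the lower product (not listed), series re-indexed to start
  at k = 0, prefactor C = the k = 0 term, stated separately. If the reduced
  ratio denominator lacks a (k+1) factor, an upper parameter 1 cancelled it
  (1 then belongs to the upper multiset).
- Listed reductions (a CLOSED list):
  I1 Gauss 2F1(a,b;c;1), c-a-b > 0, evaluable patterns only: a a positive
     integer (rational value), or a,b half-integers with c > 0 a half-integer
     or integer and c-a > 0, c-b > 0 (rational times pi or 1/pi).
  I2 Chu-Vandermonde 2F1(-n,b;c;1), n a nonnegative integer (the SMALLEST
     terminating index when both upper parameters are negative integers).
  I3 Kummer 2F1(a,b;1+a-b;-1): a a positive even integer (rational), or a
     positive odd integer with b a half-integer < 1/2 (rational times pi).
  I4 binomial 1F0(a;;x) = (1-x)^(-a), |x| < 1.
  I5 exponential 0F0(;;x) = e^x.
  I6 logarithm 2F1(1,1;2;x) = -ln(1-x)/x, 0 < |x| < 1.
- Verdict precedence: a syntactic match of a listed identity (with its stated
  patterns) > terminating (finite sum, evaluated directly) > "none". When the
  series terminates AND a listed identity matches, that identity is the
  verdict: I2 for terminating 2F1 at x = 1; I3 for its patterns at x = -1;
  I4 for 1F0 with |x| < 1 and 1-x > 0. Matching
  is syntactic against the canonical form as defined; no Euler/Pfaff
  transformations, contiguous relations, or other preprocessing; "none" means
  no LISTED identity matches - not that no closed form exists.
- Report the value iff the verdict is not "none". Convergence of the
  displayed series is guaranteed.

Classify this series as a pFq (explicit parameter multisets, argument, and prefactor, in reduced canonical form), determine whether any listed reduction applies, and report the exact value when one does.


Classification (C = \frac{11}{10}): 2F1 with upper {-9, -7}, lower {1}, argument x = 1. Verdict: the Chu-Vandermonde identity I2 applies (terminating 2F1 at x = 1 with n = 7, b = -9, c = 1). Its exact value is 12584.

The tell: with t_0 = \frac{11}{10}, the denominator's factorial ratio (C = 11/10, x = 1) is a lower Pochhammer.
Step ratio: r(k) = 1 * (k-9) (k-7) / [(k+1) (k+1)] - rational in k, leading ratio 1; with t_0 = \frac{11}{10}, classification follows.


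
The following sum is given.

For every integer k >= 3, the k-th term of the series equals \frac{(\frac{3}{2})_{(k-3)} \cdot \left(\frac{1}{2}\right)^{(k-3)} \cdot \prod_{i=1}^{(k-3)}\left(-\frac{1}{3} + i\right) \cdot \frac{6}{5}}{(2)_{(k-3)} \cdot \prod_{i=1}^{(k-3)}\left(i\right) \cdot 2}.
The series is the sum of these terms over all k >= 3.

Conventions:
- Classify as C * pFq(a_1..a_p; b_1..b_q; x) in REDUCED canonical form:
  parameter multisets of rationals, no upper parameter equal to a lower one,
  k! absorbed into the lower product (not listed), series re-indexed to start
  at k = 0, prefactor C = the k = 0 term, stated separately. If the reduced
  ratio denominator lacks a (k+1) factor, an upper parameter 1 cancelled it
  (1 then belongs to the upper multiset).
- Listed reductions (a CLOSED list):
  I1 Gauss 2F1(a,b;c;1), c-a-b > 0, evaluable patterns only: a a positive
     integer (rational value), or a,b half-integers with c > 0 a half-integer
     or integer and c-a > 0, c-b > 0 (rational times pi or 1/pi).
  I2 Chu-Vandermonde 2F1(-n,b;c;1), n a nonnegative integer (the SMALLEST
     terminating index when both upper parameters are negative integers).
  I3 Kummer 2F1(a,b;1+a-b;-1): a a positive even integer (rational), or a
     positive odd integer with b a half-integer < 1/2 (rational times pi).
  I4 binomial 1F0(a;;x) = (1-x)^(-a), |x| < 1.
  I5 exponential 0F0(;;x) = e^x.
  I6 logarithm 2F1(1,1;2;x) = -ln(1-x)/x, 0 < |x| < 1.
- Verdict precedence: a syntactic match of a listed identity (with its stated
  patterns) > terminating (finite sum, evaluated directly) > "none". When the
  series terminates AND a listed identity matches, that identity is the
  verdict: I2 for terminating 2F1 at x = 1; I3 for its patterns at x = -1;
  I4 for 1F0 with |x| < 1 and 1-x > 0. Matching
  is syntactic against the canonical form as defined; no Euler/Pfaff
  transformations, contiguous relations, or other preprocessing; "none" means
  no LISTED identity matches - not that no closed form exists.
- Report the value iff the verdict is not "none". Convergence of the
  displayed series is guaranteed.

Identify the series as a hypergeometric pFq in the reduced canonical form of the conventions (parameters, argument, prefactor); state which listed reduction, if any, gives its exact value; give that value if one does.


Classification (C = \frac{3}{5}): 2F1 with upper {\frac{2}{3}, \frac{3}{2}}, lower {2}, argument x = \frac{1}{2}. Verdict: none. A 2F1 with upper {\frac{2}{3}, \frac{3}{2}} fits none of I1-I6 at x = \frac{1}{2}; the sum runs forever.

First insight: t_0 being \frac{3}{5}, the running product (prefactor 3/5) telescopes to a rising factorial.
Step ratio: r(k) = \frac{1}{2} * (k+\frac{2}{3}) (k+\frac{3}{2}) / [(k+2) (k+1)] - rational in k. x = \frac{1}{2}; t_0 = \frac{3}{5}; negate the roots.


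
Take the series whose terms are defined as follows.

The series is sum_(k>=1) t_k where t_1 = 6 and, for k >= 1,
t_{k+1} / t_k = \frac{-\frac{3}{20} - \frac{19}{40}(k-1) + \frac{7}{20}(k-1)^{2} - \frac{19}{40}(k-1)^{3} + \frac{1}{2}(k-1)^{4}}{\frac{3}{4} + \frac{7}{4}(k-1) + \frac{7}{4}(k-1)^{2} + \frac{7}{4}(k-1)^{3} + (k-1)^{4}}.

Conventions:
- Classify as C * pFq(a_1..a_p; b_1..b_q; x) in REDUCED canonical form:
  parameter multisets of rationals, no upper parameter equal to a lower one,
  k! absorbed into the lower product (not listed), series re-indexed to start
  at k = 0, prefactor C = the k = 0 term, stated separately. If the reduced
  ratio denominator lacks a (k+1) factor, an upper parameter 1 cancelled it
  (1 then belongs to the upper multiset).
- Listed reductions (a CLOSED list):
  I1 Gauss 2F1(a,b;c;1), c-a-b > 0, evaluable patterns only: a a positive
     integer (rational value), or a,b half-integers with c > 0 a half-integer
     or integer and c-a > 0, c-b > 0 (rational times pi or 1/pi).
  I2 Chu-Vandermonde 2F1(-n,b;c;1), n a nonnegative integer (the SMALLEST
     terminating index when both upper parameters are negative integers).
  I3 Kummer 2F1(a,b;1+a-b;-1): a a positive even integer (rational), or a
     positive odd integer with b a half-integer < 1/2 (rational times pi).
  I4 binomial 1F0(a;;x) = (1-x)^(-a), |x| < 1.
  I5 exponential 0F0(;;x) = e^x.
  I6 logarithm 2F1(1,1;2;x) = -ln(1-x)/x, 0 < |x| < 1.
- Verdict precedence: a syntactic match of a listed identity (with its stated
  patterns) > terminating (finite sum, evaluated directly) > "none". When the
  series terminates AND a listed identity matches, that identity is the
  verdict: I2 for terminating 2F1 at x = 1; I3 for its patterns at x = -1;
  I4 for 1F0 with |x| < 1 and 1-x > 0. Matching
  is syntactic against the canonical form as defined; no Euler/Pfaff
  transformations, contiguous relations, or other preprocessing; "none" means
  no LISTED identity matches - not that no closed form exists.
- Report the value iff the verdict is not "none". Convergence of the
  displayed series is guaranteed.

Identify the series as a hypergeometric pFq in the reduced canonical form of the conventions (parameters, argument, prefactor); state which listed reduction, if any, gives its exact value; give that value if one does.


At argument \frac{1}{2}: a 2F1 with upper {-\frac{6}{5}, \frac{1}{4}}, lower {\frac{3}{4}}, scaled by C = 6. Verdict: none (x = \frac{1}{2}): each listed identity misses the multisets {-\frac{6}{5}, \frac{1}{4}} ; {\frac{3}{4}}.

First insight: t_0 being 6, cancel k^2 + 1 from the displayed ratio first; then C = 6.
Step ratio: r(k) = \frac{1}{2} * (k-\frac{6}{5}) (k+\frac{1}{4}) / [(k+\frac{3}{4}) (k+1)] - rational in k. x = \frac{1}{2}; t_0 = 6; negate the roots.


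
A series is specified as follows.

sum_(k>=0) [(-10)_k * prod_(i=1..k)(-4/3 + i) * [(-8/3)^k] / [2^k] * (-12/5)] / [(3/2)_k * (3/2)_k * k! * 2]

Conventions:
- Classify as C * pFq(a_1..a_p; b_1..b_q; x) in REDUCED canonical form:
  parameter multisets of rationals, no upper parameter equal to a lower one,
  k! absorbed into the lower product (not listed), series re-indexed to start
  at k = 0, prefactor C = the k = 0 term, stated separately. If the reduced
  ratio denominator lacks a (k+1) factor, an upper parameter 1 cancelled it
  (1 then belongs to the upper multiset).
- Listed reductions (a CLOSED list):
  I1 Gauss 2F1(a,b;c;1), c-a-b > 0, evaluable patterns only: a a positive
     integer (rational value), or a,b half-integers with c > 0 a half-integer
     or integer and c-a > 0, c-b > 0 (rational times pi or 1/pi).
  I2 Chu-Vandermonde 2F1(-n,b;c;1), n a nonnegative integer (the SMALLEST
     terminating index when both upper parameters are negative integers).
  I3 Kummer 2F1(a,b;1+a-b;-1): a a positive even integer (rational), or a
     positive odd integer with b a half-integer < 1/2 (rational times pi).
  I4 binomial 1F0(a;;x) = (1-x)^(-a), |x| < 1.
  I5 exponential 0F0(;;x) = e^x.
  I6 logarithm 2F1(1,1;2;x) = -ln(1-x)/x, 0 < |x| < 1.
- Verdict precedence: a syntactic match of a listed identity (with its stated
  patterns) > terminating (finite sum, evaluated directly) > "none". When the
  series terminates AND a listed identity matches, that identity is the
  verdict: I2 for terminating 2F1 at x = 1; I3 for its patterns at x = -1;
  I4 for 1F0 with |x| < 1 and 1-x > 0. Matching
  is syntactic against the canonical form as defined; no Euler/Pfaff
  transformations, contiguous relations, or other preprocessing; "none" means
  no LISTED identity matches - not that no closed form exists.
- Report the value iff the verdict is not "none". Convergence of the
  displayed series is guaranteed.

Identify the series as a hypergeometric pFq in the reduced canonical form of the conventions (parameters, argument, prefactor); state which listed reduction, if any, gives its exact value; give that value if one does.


This is -6/5 * 2F2(-10, -1/3; 3/2, 3/2; -4/3) in reduced canonical form. Verdict: terminating at k = 10: the factor (-10)_k kills every later term; summing the 11 survivors is exact. Sum: 124086080616155640075388774/33570362662191204915940875.

Key observation: with t_0 = -6/5, the two k-th powers (prefactor -6/5) combine into one argument.
Adjacent-term ratio: r(k) = (-4/3) * (k-10) (k-1/3) / [(k+3/2) (k+3/2) (k+1)] ; factor over Q: parameters, x = (-4/3), and C = -6/5.


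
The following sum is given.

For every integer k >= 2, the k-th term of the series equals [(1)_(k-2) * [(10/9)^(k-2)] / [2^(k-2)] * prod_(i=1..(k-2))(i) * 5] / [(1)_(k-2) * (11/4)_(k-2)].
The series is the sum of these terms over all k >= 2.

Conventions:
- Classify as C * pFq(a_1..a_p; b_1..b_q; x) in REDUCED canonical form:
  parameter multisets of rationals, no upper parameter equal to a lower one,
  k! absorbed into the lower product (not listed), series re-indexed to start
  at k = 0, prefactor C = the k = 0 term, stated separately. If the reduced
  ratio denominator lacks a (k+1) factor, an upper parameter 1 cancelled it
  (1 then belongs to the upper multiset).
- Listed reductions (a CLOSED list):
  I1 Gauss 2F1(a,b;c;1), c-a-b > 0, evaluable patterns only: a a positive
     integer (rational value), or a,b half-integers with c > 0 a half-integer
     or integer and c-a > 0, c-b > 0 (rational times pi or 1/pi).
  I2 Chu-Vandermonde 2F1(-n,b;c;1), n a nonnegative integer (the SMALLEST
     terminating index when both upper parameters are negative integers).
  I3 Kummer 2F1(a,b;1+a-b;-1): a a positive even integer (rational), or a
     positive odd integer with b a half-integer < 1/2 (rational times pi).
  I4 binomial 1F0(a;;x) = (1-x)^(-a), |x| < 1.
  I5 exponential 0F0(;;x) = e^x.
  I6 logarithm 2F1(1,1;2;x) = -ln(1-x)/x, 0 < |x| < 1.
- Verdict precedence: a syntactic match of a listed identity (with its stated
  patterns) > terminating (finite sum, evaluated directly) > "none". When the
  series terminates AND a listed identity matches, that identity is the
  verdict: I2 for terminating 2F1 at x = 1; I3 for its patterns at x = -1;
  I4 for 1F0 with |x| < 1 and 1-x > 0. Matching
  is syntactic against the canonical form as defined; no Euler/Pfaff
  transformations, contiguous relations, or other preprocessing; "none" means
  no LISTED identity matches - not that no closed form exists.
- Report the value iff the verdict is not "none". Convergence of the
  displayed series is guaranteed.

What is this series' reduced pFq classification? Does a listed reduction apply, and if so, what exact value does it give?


First insight: t_0 = 5 here, and the two k-th powers (C = 5) combine into one argument.
Term ratio: r(k) = (5/9) * (k+1) (k+1) / [(k+11/4) (k+1)] - poly over poly, x = (5/9) from leading terms; C = 5 at k = 0.

Reduced: x = 5/9, 2F1, upper = {1, 1}, lower = {11/4}, C = 5. Verdict: none. A 2F1 with upper {1, 1} fits none of I1-I6 at x = 5/9; the sum runs forever.


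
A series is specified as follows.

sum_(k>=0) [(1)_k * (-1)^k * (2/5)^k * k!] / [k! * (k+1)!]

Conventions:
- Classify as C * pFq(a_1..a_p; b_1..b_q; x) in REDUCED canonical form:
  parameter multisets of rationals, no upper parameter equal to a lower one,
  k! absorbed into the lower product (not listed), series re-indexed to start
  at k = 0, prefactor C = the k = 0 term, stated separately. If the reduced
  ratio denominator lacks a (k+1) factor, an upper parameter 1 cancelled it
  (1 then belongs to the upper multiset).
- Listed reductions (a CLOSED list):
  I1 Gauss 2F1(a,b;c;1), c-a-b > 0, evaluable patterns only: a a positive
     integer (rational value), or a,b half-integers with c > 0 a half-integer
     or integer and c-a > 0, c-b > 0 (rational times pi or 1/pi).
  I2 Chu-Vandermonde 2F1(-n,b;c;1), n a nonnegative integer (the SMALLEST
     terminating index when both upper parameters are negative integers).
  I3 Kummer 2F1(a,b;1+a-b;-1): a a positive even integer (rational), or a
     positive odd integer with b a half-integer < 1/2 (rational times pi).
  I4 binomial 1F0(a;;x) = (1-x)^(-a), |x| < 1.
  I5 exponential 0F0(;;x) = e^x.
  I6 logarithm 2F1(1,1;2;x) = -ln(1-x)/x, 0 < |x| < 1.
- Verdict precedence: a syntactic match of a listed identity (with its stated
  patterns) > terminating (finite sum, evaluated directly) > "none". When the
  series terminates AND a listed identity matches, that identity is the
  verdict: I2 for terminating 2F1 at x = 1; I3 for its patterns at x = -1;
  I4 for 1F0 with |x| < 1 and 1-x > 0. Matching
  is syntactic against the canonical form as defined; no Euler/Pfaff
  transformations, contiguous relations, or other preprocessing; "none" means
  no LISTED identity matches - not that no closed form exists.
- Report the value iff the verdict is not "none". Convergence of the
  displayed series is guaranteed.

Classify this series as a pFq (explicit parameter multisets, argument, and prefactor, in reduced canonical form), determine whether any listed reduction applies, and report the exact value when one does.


The tell: with t_0 = 1, the denominator's factorial ratio (prefactor 1) is a lower Pochhammer.
Term ratio: r(k) = (-2/5) * (k+1) (k+1) / [(k+2) (k+1)] - rational in k. x = (-2/5); t_0 = 1; negate the roots.

Reduced: x = -2/5, 2F1, upper = {1, 1}, lower = {2}, C = 1. Verdict (x = -2/5): logarithm (I6) applies (the logarithm: parameters (1,1;2), x = -2/5). Sum: (5/2) * ln(7/5).


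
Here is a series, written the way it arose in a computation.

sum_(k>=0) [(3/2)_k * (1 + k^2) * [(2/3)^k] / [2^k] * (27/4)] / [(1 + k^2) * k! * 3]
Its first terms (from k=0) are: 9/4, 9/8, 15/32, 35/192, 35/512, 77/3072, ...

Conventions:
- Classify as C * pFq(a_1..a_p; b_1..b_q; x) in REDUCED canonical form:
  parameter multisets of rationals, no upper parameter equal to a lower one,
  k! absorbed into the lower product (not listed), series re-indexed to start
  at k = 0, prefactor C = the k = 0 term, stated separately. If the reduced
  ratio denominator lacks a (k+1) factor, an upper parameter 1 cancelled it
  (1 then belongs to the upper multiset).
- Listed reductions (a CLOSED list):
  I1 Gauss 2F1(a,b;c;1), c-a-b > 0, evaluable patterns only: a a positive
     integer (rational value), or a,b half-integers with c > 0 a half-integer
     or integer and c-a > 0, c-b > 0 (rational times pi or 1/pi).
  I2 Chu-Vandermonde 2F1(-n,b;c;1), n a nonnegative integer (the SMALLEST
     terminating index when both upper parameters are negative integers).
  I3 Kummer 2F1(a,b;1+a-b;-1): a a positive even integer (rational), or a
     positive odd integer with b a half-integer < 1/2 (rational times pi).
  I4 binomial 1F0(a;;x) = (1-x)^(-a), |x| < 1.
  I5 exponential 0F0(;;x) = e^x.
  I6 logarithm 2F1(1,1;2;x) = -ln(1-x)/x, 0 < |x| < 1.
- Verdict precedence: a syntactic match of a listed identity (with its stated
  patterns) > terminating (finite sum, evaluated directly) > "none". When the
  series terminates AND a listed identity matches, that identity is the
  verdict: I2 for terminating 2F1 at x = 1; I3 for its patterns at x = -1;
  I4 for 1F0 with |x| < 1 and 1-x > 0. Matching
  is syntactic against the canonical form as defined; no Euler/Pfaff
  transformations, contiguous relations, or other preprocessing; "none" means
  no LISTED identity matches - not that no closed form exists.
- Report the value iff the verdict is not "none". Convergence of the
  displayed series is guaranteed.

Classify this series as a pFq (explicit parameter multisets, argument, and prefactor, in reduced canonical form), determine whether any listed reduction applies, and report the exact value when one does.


The series (x = 1/3) is 1F0: upper {3/2}, lower {-}, prefactor 9/4. Verdict: the binomial series (I4) applies (the 1F0 binomial series: exponent -3/2, x = 1/3). Sum: (9/4) * (2/3)^(-3/2).

The tell: from the first term 9/4: the constant factors (C = 9/4, x = 1/3) combine into one prefactor.
Adjacent-term ratio: r(k) = (1/3) * (k+3/2) / [(k+1)] ; factor over Q: parameters, x = (1/3), and C = 9/4.


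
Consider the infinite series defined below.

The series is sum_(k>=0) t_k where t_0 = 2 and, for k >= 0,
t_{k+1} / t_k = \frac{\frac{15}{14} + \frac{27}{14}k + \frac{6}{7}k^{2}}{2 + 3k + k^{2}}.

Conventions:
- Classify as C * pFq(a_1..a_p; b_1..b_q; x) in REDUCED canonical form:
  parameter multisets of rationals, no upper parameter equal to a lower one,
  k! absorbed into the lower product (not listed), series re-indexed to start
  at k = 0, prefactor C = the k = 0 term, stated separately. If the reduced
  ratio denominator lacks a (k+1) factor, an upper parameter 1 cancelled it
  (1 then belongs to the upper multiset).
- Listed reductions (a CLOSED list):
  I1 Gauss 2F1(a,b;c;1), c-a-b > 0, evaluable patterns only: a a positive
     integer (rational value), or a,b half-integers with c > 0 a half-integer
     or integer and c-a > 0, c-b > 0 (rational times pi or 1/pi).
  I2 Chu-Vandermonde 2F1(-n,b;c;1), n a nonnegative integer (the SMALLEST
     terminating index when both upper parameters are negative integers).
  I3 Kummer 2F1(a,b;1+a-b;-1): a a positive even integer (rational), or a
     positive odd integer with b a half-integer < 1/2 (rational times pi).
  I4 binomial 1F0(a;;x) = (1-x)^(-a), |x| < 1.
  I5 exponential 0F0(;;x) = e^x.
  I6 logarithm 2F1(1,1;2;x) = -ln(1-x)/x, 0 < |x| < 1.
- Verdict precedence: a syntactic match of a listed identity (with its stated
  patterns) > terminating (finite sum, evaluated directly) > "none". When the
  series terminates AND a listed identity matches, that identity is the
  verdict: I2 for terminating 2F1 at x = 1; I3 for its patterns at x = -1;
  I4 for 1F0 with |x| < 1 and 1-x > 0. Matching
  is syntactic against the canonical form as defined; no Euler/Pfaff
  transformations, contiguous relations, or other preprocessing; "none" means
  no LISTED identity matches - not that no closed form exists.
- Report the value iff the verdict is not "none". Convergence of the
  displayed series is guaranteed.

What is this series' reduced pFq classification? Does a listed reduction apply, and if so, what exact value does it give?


The series (x = \frac{6}{7}) is 2F1: upper {1, \frac{5}{4}}, lower {2}, prefactor 2. Verdict: none (x = \frac{6}{7}): each listed identity misses the multisets {1, \frac{5}{4}} ; {2}.

Structural cue: x = \frac{6}{7} and factor the ratio over Q (C = 2): negated roots = parameters.
Ratio: r(k) = \frac{6}{7} * (k+1) (k+\frac{5}{4}) / [(k+2) (k+1)] - rational in k. x = \frac{6}{7}; t_0 = 2; negate the roots.


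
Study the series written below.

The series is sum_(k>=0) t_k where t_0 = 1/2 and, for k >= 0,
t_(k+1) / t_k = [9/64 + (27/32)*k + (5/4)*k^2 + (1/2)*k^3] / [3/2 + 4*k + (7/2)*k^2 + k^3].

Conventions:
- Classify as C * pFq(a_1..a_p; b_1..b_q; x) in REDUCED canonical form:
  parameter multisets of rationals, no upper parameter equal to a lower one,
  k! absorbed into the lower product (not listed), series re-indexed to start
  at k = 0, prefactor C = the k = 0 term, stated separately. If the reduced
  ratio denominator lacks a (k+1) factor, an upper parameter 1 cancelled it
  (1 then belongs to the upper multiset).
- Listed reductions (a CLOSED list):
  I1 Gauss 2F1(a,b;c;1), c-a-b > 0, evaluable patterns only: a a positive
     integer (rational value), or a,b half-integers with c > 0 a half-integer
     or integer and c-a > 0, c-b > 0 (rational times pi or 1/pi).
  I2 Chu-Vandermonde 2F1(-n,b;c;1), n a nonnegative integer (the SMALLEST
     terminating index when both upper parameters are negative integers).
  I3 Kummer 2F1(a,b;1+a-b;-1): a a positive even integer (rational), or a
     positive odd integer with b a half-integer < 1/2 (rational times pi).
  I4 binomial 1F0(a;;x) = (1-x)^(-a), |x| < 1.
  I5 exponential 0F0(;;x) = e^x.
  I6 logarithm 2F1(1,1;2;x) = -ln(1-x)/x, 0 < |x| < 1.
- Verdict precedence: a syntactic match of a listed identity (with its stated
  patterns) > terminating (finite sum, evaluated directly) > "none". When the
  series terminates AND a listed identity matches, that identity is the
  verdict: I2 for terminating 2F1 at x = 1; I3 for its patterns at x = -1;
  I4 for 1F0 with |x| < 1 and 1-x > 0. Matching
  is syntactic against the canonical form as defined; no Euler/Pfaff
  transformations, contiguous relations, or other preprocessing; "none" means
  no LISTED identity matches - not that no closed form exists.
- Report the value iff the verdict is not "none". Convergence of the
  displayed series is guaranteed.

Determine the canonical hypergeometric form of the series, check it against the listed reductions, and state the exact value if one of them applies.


Structural cue: with t_0 = 1/2, roots of the ratio polynomials (C = 1/2) are the negated parameters.
Ratio: r(k) = (1/2) * (k+1/4) (k+3/4) / [(k+1) (k+1)] - rational in k. x = (1/2); t_0 = 1/2; negate the roots.

Reduced: x = 1/2, 2F1, upper = {1/4, 3/4}, lower = {1}, C = 1/2. Verdict: none. A 2F1 with upper {1/4, 3/4} fits none of I1-I6 at x = 1/2; the sum runs forever.


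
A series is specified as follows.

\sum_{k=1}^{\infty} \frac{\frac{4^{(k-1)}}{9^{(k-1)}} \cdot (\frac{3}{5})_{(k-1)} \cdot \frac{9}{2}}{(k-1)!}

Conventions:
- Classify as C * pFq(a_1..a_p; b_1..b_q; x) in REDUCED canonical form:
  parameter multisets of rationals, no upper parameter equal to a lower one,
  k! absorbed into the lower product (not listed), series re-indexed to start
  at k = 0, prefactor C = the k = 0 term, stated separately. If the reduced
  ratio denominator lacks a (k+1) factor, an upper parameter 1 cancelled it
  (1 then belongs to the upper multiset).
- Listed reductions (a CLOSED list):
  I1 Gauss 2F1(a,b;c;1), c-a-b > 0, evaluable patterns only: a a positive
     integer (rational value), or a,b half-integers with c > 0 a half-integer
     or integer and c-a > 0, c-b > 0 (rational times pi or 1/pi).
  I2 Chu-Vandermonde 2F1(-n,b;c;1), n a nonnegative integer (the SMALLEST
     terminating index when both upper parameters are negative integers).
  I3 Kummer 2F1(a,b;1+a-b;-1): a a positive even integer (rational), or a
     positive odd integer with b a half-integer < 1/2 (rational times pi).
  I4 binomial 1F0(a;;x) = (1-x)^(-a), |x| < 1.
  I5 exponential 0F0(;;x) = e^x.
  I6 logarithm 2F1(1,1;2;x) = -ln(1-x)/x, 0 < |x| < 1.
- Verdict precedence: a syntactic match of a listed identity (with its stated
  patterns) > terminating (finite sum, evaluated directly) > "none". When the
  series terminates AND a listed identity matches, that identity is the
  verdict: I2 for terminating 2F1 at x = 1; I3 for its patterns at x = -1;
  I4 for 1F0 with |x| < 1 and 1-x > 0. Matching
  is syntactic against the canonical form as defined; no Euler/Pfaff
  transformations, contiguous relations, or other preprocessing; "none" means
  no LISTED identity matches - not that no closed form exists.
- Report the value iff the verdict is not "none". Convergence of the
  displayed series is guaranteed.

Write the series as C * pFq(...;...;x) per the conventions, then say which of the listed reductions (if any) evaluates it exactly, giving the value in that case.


Reduced: x = \frac{4}{9}, 1F0, upper = {\frac{3}{5}}, lower = {-}, C = \frac{9}{2}. Verdict (x = \frac{4}{9}): the I4 binomial reduction applies (the 1F0 binomial series: exponent -3/5, x = \frac{4}{9}). Its exact value is \frac{9}{2} \cdot \left(\frac{5}{9}\right)^{-\frac{3}{5}}.

The tell: from the first term \frac{9}{2}: the two geometric factors (C = 9/2, x = 4/9) combine into one argument.
Term ratio: r(k) = \frac{4}{9} * (k+\frac{3}{5}) / [(k+1)] - poly over poly, x = \frac{4}{9} from leading terms; C = \frac{9}{2} at k = 0.


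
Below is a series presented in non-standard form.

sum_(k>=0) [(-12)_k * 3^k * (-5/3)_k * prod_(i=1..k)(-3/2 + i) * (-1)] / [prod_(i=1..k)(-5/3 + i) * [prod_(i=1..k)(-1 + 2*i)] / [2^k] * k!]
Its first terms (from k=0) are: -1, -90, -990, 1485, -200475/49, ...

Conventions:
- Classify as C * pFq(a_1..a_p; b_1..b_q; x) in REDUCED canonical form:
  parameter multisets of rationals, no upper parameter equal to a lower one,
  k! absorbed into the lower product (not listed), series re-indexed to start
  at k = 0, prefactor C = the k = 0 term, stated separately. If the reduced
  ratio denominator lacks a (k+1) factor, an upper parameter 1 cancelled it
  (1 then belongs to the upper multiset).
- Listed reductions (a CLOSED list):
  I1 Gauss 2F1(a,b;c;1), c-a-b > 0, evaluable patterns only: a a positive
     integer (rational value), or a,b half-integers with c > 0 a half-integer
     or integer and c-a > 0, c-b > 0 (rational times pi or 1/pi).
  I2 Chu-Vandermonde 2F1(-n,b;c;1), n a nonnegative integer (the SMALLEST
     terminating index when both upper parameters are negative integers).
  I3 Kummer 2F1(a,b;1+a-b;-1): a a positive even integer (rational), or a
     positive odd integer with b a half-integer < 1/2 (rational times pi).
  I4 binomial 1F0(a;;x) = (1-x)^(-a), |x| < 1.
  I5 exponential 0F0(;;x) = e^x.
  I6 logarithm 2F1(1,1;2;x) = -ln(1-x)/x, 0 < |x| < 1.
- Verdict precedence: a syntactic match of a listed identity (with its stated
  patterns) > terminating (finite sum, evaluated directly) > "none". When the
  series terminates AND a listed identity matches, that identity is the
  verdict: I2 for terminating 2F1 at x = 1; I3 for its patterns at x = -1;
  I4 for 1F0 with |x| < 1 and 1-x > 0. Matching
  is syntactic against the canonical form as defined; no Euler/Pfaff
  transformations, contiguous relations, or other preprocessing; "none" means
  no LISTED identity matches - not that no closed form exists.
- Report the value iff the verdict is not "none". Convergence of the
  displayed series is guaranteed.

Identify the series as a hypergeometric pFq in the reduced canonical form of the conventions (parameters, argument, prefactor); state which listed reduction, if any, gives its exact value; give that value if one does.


The series (x = 3) is 3F2: upper {-12, -5/3, -1/2}, lower {-2/3, 1/2}, prefactor -1. Verdict: terminating - the sum ends at index 12 because -12 is a negative integer; exact evaluation follows. Hence: -983676720181/1467004630.

First insight: x = 3 and the lower running product (C = -1, x = 3) is a rising factorial.
Ratio: r(k) = 3 * (k-12) (k-5/3) (k-1/2) / [(k-2/3) (k+1/2) (k+1)] - rational in k. x = 3; t_0 = -1; negate the roots.


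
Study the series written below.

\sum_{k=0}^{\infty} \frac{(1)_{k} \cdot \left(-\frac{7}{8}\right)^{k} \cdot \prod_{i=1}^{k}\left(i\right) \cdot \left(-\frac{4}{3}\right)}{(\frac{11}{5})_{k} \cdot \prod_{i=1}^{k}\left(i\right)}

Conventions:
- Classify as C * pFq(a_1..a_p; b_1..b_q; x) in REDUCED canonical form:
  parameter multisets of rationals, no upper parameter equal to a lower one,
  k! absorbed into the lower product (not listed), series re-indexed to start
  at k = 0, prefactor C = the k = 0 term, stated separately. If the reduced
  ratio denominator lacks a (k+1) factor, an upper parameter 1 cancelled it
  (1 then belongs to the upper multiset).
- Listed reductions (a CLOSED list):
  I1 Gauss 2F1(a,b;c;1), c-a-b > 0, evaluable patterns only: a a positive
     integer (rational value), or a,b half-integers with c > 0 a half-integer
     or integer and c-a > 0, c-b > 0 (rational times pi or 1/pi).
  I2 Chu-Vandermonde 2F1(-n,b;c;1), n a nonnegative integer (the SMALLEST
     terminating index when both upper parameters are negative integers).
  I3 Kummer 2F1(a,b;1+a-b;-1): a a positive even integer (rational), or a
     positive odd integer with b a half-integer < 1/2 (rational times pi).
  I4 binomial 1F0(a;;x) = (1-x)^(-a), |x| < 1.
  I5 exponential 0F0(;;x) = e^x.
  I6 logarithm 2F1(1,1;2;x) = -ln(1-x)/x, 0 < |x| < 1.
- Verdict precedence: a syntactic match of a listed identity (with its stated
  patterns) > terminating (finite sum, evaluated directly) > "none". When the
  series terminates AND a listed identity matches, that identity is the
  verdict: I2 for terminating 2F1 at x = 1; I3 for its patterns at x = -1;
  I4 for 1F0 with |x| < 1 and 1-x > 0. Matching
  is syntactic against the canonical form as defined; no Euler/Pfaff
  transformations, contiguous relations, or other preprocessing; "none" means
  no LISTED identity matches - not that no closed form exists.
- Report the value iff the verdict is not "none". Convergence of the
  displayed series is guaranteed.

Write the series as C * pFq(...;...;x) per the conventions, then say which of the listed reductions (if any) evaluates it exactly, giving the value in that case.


At argument -\frac{7}{8}: a 2F1 with upper {1, 1}, lower {\frac{11}{5}}, scaled by C = -\frac{4}{3}. Verdict: none. A 2F1 with upper {1, 1} fits none of I1-I6 at x = -\frac{7}{8}; the sum runs forever.

The tell: x = -\frac{7}{8} and the product of the first k integers (C = -4/3) is k!.
Ratio: r(k) = -\frac{7}{8} * (k+1) (k+1) / [(k+\frac{11}{5}) (k+1)] - rational in k. x = -\frac{7}{8}; t_0 = -\frac{4}{3}; negate the roots.


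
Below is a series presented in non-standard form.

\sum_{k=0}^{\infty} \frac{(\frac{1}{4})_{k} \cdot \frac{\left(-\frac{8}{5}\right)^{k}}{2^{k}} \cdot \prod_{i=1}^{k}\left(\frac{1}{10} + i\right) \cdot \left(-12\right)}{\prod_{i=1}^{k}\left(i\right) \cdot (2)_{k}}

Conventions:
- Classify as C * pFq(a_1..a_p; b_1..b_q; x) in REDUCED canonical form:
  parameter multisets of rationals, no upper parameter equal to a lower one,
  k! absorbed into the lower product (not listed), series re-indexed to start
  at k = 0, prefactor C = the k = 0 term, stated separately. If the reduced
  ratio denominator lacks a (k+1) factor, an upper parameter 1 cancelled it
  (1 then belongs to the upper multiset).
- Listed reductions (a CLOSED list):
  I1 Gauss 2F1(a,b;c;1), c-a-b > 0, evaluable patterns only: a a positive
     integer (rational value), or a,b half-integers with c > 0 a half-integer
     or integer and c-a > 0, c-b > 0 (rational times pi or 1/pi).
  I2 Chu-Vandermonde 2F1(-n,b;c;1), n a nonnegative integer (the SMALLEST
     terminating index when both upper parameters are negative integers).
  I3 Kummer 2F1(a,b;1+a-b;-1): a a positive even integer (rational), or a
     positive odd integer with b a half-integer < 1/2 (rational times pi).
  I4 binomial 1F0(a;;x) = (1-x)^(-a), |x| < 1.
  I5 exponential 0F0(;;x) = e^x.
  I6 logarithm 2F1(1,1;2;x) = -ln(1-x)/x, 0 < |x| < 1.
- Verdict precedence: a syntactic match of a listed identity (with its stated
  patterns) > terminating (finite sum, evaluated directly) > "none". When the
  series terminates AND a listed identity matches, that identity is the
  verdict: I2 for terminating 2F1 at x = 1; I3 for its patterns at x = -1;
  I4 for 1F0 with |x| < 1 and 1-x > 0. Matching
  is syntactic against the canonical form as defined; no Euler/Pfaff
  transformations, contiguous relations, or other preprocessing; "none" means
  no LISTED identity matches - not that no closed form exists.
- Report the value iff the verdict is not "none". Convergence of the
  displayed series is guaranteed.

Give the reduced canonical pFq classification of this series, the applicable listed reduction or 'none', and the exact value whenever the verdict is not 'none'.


Key step: with t_0 = -12, the two k-th powers (C = -12) combine into one argument.
Adjacent-term ratio: r(k) = -\frac{4}{5} * (k+\frac{1}{4}) (k+\frac{11}{10}) / [(k+2) (k+1)] - rational in k. x = -\frac{4}{5}; t_0 = -12; negate the roots.

x = -\frac{4}{5} here; the reduced form reads 2F1, upper {\frac{1}{4}, \frac{11}{10}}, lower {2}, C = -12. Verdict: none (x = -\frac{4}{5}): each listed identity misses the multisets {\frac{1}{4}, \frac{11}{10}} ; {2}.
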